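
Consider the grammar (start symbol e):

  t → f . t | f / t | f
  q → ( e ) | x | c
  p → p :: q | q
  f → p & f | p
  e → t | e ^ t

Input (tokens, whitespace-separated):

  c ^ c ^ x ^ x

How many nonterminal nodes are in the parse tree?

20

[e [e [e [e [t [f [p [q c]]]]] ^ [t [f [p [q c]]]]] ^ [t [f [p [q x]]]]] ^ [t [f [p [q x]]]]]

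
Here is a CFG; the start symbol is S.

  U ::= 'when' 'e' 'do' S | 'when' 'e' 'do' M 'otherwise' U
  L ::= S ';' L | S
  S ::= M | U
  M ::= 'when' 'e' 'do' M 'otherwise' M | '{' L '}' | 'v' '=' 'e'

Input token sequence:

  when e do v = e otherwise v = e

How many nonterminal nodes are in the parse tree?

[S [M when e do [M v = e] otherwise [M v = e]]]

4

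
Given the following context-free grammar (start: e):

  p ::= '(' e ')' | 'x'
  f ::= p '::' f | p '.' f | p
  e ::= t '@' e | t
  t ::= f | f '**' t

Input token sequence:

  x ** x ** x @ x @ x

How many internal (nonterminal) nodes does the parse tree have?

18

[e [t [f [p x]] ** [t [f [p x]] ** [t [f [p x]]]]] @ [e [t [f [p x]]] @ [e [t [f [p x]]]]]]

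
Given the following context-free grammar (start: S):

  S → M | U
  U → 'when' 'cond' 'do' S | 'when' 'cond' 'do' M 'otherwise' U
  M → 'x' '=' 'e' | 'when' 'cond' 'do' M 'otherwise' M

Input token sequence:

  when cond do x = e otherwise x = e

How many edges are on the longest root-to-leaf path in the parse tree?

3

[S [M when cond do [M x = e] otherwise [M x = e]]]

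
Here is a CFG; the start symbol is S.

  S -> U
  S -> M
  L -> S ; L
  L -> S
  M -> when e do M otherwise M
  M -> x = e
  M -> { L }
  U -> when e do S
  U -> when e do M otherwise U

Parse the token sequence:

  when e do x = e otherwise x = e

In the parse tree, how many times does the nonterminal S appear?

1

[S [M when e do [M x = e] otherwise [M x = e]]]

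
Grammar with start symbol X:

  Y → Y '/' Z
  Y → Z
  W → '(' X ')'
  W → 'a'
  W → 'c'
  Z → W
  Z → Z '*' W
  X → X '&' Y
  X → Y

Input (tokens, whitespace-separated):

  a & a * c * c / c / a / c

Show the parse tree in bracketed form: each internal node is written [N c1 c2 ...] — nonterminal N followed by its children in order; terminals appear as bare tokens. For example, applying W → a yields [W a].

X
X & Y
Y & Y
Z & Y
W & Y
a & Y
a & Y / Z
a & Y / Z / Z
a & Y / Z / Z / Z
a & Z / Z / Z / Z
a & Z * W / Z / Z / Z
a & Z * W * W / Z / Z / Z
a & W * W * W / Z / Z / Z
a & a * W * W / Z / Z / Z
a & a * c * W / Z / Z / Z
a & a * c * c / Z / Z / Z
a & a * c * c / W / Z / Z
a & a * c * c / c / Z / Z
a & a * c * c / c / W / Z
a & a * c * c / c / a / Z
a & a * c * c / c / a / W
a & a * c * c / c / a / c

[X [X [Y [Z [W a]]]] & [Y [Y [Y [Y [Z [Z [Z [W a]] * [W c]] * [W c]]] / [Z [W c]]] / [Z [W a]]] / [Z [W c]]]]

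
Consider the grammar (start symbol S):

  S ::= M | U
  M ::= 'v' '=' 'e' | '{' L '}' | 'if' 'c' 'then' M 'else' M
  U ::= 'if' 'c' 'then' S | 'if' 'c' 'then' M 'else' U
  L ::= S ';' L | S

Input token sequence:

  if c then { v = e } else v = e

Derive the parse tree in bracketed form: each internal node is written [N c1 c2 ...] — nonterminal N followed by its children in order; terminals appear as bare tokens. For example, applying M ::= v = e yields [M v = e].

S
M
if c then M else M
if c then { L } else M
if c then { S } else M
if c then { M } else M
if c then { v = e } else M
if c then { v = e } else v = e

[S [M if c then [M { [L [S [M v = e]]] }] else [M v = e]]]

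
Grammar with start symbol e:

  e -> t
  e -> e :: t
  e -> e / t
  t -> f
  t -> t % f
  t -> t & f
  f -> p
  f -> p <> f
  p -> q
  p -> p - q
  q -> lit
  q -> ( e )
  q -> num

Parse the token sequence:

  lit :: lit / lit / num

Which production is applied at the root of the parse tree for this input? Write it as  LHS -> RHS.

[e [e [e [e [t [f [p [q lit]]]]] :: [t [f [p [q lit]]]]] / [t [f [p [q lit]]]]] / [t [f [p [q num]]]]]

e -> e / t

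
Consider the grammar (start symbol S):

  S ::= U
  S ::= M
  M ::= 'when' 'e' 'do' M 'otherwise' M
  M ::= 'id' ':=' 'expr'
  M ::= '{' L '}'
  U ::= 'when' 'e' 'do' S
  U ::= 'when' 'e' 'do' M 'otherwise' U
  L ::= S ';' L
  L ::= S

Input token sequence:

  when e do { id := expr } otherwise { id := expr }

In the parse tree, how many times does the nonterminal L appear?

2

[S [M when e do [M { [L [S [M id := expr]]] }] otherwise [M { [L [S [M id := expr]]] }]]]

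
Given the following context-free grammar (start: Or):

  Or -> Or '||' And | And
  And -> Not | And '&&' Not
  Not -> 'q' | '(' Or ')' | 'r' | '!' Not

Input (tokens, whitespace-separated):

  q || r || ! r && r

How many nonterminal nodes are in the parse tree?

12

[Or [Or [Or [And [Not q]]] || [And [Not r]]] || [And [And [Not ! [Not r]]] && [Not r]]]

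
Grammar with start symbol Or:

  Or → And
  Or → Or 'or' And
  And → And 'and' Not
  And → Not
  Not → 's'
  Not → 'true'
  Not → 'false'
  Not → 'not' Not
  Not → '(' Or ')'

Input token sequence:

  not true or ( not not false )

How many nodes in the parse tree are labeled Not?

6

[Or [Or [And [Not not [Not true]]]] or [And [Not ( [Or [And [Not not [Not not [Not false]]]]] )]]]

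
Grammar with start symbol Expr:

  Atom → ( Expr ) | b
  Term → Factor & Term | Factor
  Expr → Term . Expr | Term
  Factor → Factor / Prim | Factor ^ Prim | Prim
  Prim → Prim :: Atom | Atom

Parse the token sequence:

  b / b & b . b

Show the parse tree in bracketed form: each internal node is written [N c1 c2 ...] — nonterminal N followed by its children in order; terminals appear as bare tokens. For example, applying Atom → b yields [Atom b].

[Expr [Term [Factor [Factor [Prim [Atom b]]] / [Prim [Atom b]]] & [Term [Factor [Prim [Atom b]]]]] . [Expr [Term [Factor [Prim [Atom b]]]]]]

Expr
Term . Expr
Factor & Term . Expr
Factor / Prim & Term . Expr
Prim / Prim & Term . Expr
Atom / Prim & Term . Expr
b / Prim & Term . Expr
b / Atom & Term . Expr
b / b & Term . Expr
b / b & Factor . Expr
b / b & Prim . Expr
b / b & Atom . Expr
b / b & b . Expr
b / b & b . Term
b / b & b . Factor
b / b & b . Prim
b / b & b . Atom
b / b & b . b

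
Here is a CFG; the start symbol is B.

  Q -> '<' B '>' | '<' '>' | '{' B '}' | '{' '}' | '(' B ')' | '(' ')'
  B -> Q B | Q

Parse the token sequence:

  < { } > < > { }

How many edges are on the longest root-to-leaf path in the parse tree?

4

[B [Q < [B [Q { }]] >] [B [Q < >] [B [Q { }]]]]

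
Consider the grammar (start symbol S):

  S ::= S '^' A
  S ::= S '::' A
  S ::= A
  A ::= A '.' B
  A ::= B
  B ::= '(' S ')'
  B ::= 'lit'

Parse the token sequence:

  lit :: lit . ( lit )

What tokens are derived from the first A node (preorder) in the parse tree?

lit

[S [S [A [B lit]]] :: [A [A [B lit]] . [B ( [S [A [B lit]]] )]]]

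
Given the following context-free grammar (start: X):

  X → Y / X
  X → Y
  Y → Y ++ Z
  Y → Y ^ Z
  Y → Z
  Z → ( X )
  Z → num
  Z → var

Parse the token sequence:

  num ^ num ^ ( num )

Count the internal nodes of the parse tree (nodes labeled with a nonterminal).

[X [Y [Y [Y [Z num]] ^ [Z num]] ^ [Z ( [X [Y [Z num]]] )]]]

10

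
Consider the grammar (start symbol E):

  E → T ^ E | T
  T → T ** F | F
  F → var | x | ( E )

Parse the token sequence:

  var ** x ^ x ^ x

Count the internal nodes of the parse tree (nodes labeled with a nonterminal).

11

[E [T [T [F var]] ** [F x]] ^ [E [T [F x]] ^ [E [T [F x]]]]]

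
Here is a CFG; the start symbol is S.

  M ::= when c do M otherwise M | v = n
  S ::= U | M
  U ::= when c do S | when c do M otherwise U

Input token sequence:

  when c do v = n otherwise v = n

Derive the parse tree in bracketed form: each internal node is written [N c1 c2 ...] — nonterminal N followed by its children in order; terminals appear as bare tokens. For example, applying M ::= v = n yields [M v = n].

[S [M when c do [M v = n] otherwise [M v = n]]]

S
M
when c do M otherwise M
when c do v = n otherwise M
when c do v = n otherwise v = n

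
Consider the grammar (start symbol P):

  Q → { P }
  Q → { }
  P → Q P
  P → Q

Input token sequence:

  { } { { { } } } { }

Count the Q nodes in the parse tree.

5

[P [Q { }] [P [Q { [P [Q { [P [Q { }]] }]] }] [P [Q { }]]]]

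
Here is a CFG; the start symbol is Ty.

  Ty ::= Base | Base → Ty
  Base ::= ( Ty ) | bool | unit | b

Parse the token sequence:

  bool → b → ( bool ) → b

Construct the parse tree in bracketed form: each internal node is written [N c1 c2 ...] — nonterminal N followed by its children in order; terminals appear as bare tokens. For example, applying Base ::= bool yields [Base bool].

[Ty [Base bool] → [Ty [Base b] → [Ty [Base ( [Ty [Base bool]] )] → [Ty [Base b]]]]]

Ty
Base → Ty
bool → Ty
bool → Base → Ty
bool → b → Ty
bool → b → Base → Ty
bool → b → ( Ty ) → Ty
bool → b → ( Base ) → Ty
bool → b → ( bool ) → Ty
bool → b → ( bool ) → Base
bool → b → ( bool ) → b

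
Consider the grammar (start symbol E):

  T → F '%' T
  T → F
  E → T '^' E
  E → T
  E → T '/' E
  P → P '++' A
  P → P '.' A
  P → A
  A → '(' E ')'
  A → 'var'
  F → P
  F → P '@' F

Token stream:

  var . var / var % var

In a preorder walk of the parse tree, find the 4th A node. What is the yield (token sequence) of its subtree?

[E [T [F [P [P [A var]] . [A var]]]] / [E [T [F [P [A var]]] % [T [F [P [A var]]]]]]]

var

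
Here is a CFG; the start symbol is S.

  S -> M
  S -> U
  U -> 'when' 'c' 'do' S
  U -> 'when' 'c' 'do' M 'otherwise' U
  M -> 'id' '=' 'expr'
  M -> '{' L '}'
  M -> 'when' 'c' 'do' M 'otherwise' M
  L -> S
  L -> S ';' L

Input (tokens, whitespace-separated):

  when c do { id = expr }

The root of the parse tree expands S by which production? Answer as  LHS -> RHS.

S -> U

[S [U when c do [S [M { [L [S [M id = expr]]] }]]]]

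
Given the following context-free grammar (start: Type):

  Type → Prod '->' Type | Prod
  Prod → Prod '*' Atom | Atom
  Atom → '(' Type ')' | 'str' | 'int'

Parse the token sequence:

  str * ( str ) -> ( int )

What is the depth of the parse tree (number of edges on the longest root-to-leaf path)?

[Type [Prod [Prod [Atom str]] * [Atom ( [Type [Prod [Atom str]]] )]] -> [Type [Prod [Atom ( [Type [Prod [Atom int]]] )]]]]

7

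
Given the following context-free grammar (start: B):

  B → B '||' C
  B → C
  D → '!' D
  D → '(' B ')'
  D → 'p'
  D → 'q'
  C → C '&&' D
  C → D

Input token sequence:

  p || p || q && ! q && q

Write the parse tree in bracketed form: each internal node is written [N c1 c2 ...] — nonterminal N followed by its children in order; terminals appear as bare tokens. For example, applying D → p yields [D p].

B
B || C
B || C || C
C || C || C
D || C || C
p || C || C
p || D || C
p || p || C
p || p || C && D
p || p || C && D && D
p || p || D && D && D
p || p || q && D && D
p || p || q && ! D && D
p || p || q && ! q && D
p || p || q && ! q && q

[B [B [B [C [D p]]] || [C [D p]]] || [C [C [C [D q]] && [D ! [D q]]] && [D q]]]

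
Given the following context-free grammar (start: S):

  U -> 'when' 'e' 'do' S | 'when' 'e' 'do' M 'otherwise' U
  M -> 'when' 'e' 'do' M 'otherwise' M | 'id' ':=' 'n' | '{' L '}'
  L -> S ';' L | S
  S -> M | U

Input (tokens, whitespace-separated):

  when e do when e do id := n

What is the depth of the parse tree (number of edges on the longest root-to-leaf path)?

[S [U when e do [S [U when e do [S [M id := n]]]]]]

6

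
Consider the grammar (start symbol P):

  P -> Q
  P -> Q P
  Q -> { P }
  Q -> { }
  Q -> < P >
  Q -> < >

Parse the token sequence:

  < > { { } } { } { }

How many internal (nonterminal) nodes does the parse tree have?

10

[P [Q < >] [P [Q { [P [Q { }]] }] [P [Q { }] [P [Q { }]]]]]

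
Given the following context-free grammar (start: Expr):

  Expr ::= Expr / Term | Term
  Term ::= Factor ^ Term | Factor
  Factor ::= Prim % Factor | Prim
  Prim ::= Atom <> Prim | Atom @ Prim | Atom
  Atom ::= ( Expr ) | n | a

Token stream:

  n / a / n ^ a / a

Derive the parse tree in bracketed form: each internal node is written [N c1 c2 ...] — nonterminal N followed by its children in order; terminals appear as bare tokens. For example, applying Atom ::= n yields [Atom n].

[Expr [Expr [Expr [Expr [Term [Factor [Prim [Atom n]]]]] / [Term [Factor [Prim [Atom a]]]]] / [Term [Factor [Prim [Atom n]]] ^ [Term [Factor [Prim [Atom a]]]]]] / [Term [Factor [Prim [Atom a]]]]]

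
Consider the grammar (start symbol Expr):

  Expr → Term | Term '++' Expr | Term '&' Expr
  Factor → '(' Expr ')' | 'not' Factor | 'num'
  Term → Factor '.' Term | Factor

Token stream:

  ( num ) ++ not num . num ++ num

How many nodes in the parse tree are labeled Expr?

4

[Expr [Term [Factor ( [Expr [Term [Factor num]]] )]] ++ [Expr [Term [Factor not [Factor num]] . [Term [Factor num]]] ++ [Expr [Term [Factor num]]]]]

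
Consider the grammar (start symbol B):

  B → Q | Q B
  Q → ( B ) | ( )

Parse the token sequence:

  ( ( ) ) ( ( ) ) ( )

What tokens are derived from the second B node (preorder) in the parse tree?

( )

[B [Q ( [B [Q ( )]] )] [B [Q ( [B [Q ( )]] )] [B [Q ( )]]]]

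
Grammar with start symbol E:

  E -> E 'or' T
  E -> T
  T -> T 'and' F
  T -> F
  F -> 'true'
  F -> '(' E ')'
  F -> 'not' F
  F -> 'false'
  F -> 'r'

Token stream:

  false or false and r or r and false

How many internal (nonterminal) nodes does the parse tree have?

[E [E [E [T [F false]]] or [T [T [F false]] and [F r]]] or [T [T [F r]] and [F false]]]

13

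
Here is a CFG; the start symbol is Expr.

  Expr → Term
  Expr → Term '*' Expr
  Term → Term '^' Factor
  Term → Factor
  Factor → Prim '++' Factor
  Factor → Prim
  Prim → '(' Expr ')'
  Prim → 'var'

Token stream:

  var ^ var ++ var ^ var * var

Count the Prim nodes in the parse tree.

5

[Expr [Term [Term [Term [Factor [Prim var]]] ^ [Factor [Prim var] ++ [Factor [Prim var]]]] ^ [Factor [Prim var]]] * [Expr [Term [Factor [Prim var]]]]]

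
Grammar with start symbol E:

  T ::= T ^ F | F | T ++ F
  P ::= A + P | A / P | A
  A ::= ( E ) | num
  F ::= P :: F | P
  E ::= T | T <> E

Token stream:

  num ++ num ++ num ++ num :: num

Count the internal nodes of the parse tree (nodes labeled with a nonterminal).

[E [T [T [T [T [F [P [A num]]]] ++ [F [P [A num]]]] ++ [F [P [A num]]]] ++ [F [P [A num]] :: [F [P [A num]]]]]]

20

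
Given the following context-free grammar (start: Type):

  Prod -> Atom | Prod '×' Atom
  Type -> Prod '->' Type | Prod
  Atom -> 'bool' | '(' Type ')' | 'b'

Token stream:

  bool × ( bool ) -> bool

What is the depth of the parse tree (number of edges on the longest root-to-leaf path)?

[Type [Prod [Prod [Atom bool]] × [Atom ( [Type [Prod [Atom bool]]] )]] -> [Type [Prod [Atom bool]]]]

6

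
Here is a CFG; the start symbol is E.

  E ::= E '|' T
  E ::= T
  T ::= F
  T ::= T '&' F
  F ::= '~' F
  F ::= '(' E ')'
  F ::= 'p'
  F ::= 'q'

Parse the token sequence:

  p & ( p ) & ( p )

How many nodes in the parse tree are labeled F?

5

[E [T [T [T [F p]] & [F ( [E [T [F p]]] )]] & [F ( [E [T [F p]]] )]]]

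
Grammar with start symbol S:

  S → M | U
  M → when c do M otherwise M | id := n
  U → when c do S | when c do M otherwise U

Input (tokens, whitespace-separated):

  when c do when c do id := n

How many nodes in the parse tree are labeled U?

2

[S [U when c do [S [U when c do [S [M id := n]]]]]]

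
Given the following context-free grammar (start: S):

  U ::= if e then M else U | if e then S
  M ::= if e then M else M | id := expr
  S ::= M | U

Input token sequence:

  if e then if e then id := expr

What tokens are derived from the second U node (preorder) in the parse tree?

[S [U if e then [S [U if e then [S [M id := expr]]]]]]

if e then id := expr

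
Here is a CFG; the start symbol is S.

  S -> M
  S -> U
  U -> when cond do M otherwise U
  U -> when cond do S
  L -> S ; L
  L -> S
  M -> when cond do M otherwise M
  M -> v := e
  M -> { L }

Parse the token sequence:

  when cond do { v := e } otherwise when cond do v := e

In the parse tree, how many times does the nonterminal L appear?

[S [U when cond do [M { [L [S [M v := e]]] }] otherwise [U when cond do [S [M v := e]]]]]

1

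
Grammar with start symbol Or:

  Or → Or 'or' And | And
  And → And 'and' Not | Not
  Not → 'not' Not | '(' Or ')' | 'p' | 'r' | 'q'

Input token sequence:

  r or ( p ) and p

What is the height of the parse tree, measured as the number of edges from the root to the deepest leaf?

7

[Or [Or [And [Not r]]] or [And [And [Not ( [Or [And [Not p]]] )]] and [Not p]]]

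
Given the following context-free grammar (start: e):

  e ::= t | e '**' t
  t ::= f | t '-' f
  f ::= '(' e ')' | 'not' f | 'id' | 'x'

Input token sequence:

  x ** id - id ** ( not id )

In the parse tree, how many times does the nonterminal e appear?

4

[e [e [e [t [f x]]] ** [t [t [f id]] - [f id]]] ** [t [f ( [e [t [f not [f id]]]] )]]]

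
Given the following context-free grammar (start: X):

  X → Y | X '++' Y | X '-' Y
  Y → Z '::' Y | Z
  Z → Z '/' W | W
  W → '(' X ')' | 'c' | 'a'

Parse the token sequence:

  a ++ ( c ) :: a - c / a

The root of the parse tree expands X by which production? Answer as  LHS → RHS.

[X [X [X [Y [Z [W a]]]] ++ [Y [Z [W ( [X [Y [Z [W c]]]] )]] :: [Y [Z [W a]]]]] - [Y [Z [Z [W c]] / [W a]]]]

X → X '-' Y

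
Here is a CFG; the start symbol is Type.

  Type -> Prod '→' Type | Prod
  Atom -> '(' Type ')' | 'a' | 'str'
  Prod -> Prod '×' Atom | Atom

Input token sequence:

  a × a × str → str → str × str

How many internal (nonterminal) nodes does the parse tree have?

[Type [Prod [Prod [Prod [Atom a]] × [Atom a]] × [Atom str]] → [Type [Prod [Atom str]] → [Type [Prod [Prod [Atom str]] × [Atom str]]]]]

15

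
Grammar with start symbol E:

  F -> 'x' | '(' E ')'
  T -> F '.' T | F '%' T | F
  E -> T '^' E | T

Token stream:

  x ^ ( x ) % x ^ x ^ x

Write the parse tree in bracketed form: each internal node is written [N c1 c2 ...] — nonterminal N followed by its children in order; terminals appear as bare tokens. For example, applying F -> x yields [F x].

[E [T [F x]] ^ [E [T [F ( [E [T [F x]]] )] % [T [F x]]] ^ [E [T [F x]] ^ [E [T [F x]]]]]]

E
T ^ E
F ^ E
x ^ E
x ^ T ^ E
x ^ F % T ^ E
x ^ ( E ) % T ^ E
x ^ ( T ) % T ^ E
x ^ ( F ) % T ^ E
x ^ ( x ) % T ^ E
x ^ ( x ) % F ^ E
x ^ ( x ) % x ^ E
x ^ ( x ) % x ^ T ^ E
x ^ ( x ) % x ^ F ^ E
x ^ ( x ) % x ^ x ^ E
x ^ ( x ) % x ^ x ^ T
x ^ ( x ) % x ^ x ^ F
x ^ ( x ) % x ^ x ^ x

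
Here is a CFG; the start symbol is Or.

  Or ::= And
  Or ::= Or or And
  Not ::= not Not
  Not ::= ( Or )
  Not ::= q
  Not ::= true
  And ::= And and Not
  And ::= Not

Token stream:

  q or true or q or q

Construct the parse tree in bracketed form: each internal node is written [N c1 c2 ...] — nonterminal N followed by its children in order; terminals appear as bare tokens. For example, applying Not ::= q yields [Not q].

Or
Or or And
Or or And or And
Or or And or And or And
And or And or And or And
Not or And or And or And
q or And or And or And
q or Not or And or And
q or true or And or And
q or true or Not or And
q or true or q or And
q or true or q or Not
q or true or q or q

[Or [Or [Or [Or [And [Not q]]] or [And [Not true]]] or [And [Not q]]] or [And [Not q]]]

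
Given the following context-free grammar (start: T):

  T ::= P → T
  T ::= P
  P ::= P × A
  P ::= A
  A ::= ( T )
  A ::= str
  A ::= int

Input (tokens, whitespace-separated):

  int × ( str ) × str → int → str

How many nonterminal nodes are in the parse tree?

[T [P [P [P [A int]] × [A ( [T [P [A str]]] )]] × [A str]] → [T [P [A int]] → [T [P [A str]]]]]

16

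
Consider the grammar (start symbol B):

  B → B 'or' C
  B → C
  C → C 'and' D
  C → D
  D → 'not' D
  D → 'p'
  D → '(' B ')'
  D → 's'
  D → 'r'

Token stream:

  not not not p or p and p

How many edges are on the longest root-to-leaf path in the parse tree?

7

[B [B [C [D not [D not [D not [D p]]]]]] or [C [C [D p]] and [D p]]]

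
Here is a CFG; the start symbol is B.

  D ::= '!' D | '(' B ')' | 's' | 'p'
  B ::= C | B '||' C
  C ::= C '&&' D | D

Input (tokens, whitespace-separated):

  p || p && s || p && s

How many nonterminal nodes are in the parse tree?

[B [B [B [C [D p]]] || [C [C [D p]] && [D s]]] || [C [C [D p]] && [D s]]]

13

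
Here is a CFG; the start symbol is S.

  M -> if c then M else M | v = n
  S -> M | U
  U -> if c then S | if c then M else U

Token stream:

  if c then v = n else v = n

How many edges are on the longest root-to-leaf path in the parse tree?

3

[S [M if c then [M v = n] else [M v = n]]]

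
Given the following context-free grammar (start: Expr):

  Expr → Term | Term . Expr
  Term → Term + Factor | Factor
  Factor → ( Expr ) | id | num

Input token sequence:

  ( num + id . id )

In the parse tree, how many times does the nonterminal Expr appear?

[Expr [Term [Factor ( [Expr [Term [Term [Factor num]] + [Factor id]] . [Expr [Term [Factor id]]]] )]]]

3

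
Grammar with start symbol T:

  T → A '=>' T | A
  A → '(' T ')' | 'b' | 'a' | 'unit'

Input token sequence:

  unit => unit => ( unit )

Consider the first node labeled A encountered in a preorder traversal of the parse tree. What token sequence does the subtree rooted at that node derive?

unit

[T [A unit] => [T [A unit] => [T [A ( [T [A unit]] )]]]]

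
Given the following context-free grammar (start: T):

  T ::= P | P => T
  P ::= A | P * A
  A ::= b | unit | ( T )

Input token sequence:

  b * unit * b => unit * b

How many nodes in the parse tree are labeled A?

[T [P [P [P [A b]] * [A unit]] * [A b]] => [T [P [P [A unit]] * [A b]]]]

5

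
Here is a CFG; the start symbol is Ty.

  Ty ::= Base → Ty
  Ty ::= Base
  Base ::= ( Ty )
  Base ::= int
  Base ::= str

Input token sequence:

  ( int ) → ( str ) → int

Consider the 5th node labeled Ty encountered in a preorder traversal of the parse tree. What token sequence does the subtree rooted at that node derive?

[Ty [Base ( [Ty [Base int]] )] → [Ty [Base ( [Ty [Base str]] )] → [Ty [Base int]]]]

int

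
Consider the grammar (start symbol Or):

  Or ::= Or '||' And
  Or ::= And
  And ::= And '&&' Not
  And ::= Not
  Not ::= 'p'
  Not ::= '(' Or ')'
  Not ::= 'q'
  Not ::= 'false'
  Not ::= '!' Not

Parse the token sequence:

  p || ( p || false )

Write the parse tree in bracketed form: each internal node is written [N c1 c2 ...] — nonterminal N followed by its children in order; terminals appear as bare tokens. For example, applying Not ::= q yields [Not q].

[Or [Or [And [Not p]]] || [And [Not ( [Or [Or [And [Not p]]] || [And [Not false]]] )]]]

Or
Or || And
And || And
Not || And
p || And
p || Not
p || ( Or )
p || ( Or || And )
p || ( And || And )
p || ( Not || And )
p || ( p || And )
p || ( p || Not )
p || ( p || false )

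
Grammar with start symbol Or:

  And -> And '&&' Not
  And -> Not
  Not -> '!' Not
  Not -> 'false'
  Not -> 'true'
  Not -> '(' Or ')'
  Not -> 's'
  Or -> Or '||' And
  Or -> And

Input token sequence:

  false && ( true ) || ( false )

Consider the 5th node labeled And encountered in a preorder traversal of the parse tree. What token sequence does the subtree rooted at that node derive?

[Or [Or [And [And [Not false]] && [Not ( [Or [And [Not true]]] )]]] || [And [Not ( [Or [And [Not false]]] )]]]

false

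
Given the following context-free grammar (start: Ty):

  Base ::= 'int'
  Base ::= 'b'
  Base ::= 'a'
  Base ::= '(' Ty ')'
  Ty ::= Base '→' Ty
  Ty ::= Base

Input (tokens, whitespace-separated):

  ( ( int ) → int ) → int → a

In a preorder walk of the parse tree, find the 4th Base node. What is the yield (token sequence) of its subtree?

int

[Ty [Base ( [Ty [Base ( [Ty [Base int]] )] → [Ty [Base int]]] )] → [Ty [Base int] → [Ty [Base a]]]]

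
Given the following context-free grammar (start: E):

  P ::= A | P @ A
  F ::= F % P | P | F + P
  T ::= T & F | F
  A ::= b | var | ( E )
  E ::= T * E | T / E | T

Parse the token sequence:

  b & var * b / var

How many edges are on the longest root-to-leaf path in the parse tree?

7

[E [T [T [F [P [A b]]]] & [F [P [A var]]]] * [E [T [F [P [A b]]]] / [E [T [F [P [A var]]]]]]]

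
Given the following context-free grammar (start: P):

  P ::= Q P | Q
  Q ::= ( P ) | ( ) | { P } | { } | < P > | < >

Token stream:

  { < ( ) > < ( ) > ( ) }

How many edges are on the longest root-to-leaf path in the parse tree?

7

[P [Q { [P [Q < [P [Q ( )]] >] [P [Q < [P [Q ( )]] >] [P [Q ( )]]]] }]]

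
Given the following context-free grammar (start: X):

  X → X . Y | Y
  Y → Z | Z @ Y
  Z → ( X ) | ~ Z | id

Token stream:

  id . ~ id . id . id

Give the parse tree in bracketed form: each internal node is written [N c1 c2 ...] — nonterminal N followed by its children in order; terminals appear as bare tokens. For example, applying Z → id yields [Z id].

[X [X [X [X [Y [Z id]]] . [Y [Z ~ [Z id]]]] . [Y [Z id]]] . [Y [Z id]]]

X
X . Y
X . Y . Y
X . Y . Y . Y
Y . Y . Y . Y
Z . Y . Y . Y
id . Y . Y . Y
id . Z . Y . Y
id . ~ Z . Y . Y
id . ~ id . Y . Y
id . ~ id . Z . Y
id . ~ id . id . Y
id . ~ id . id . Z
id . ~ id . id . id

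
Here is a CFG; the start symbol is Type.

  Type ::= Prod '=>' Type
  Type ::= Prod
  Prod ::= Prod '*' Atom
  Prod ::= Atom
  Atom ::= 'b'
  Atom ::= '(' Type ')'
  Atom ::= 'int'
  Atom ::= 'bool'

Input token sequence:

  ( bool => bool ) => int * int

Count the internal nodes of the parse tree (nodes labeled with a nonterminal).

[Type [Prod [Atom ( [Type [Prod [Atom bool]] => [Type [Prod [Atom bool]]]] )]] => [Type [Prod [Prod [Atom int]] * [Atom int]]]]

14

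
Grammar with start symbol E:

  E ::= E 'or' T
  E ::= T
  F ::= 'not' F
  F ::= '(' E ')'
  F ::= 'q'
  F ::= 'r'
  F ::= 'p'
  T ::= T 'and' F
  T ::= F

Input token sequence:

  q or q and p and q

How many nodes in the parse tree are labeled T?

[E [E [T [F q]]] or [T [T [T [F q]] and [F p]] and [F q]]]

4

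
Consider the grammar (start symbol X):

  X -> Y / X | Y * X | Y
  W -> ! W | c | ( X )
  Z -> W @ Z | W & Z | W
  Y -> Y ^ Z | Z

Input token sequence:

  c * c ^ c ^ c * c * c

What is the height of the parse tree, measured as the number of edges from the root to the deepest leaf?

[X [Y [Z [W c]]] * [X [Y [Y [Y [Z [W c]]] ^ [Z [W c]]] ^ [Z [W c]]] * [X [Y [Z [W c]]] * [X [Y [Z [W c]]]]]]]

7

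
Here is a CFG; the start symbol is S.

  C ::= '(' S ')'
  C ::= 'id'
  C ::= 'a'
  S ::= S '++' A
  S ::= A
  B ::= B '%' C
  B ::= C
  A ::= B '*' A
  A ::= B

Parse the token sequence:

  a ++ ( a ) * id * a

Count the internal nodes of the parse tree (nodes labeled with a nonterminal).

[S [S [A [B [C a]]]] ++ [A [B [C ( [S [A [B [C a]]]] )]] * [A [B [C id]] * [A [B [C a]]]]]]

18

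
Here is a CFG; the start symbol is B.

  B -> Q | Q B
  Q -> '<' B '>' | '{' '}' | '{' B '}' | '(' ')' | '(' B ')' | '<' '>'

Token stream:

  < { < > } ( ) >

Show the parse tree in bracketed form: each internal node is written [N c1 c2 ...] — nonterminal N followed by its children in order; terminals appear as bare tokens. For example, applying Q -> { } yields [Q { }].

B
Q
< B >
< Q B >
< { B } B >
< { Q } B >
< { < > } B >
< { < > } Q >
< { < > } ( ) >

[B [Q < [B [Q { [B [Q < >]] }] [B [Q ( )]]] >]]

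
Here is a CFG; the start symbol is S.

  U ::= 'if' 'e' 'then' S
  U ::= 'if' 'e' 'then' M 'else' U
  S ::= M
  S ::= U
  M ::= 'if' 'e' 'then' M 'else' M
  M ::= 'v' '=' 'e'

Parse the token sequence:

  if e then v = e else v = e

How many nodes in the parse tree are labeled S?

[S [M if e then [M v = e] else [M v = e]]]

1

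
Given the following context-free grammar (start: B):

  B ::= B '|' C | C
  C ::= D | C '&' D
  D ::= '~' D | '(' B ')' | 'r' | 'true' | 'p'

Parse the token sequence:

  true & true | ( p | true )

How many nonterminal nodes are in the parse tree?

[B [B [C [C [D true]] & [D true]]] | [C [D ( [B [B [C [D p]]] | [C [D true]]] )]]]

14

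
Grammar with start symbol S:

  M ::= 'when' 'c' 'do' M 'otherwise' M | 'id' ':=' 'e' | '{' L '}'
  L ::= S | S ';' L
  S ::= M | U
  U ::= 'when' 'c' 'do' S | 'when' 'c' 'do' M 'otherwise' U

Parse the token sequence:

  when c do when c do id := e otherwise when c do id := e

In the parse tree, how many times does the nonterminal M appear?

[S [U when c do [S [U when c do [M id := e] otherwise [U when c do [S [M id := e]]]]]]]

2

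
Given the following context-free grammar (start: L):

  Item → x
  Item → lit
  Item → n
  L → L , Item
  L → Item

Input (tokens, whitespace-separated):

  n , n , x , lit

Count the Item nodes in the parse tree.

[L [L [L [L [Item n]] , [Item n]] , [Item x]] , [Item lit]]

4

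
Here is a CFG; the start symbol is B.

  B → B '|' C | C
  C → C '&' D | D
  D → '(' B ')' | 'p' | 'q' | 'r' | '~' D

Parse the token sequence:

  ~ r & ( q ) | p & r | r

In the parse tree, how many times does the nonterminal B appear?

[B [B [B [C [C [D ~ [D r]]] & [D ( [B [C [D q]]] )]]] | [C [C [D p]] & [D r]]] | [C [D r]]]

4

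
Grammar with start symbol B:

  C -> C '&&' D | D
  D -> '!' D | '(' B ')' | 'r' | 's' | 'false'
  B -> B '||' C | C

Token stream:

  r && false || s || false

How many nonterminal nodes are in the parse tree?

[B [B [B [C [C [D r]] && [D false]]] || [C [D s]]] || [C [D false]]]

11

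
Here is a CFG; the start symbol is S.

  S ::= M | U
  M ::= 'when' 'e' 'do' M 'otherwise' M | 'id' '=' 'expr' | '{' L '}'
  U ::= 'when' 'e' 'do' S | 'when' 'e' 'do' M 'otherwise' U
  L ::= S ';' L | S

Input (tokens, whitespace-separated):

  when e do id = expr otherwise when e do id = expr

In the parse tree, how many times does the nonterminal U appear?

[S [U when e do [M id = expr] otherwise [U when e do [S [M id = expr]]]]]

2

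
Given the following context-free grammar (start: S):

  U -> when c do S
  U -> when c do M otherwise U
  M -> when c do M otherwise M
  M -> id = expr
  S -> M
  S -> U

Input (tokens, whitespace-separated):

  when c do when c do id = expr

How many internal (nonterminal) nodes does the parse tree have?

6

[S [U when c do [S [U when c do [S [M id = expr]]]]]]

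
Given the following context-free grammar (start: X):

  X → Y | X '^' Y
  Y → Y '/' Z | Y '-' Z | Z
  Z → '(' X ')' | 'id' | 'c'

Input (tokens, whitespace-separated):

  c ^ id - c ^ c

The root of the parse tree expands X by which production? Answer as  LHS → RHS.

X → X '^' Y

[X [X [X [Y [Z c]]] ^ [Y [Y [Z id]] - [Z c]]] ^ [Y [Z c]]]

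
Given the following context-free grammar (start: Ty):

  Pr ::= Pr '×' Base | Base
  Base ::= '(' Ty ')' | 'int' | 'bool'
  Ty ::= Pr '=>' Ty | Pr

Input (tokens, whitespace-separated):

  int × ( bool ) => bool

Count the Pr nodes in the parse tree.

4

[Ty [Pr [Pr [Base int]] × [Base ( [Ty [Pr [Base bool]]] )]] => [Ty [Pr [Base bool]]]]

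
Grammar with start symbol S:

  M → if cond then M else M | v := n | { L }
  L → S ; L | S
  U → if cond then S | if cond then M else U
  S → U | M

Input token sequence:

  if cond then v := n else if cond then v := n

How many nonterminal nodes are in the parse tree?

6

[S [U if cond then [M v := n] else [U if cond then [S [M v := n]]]]]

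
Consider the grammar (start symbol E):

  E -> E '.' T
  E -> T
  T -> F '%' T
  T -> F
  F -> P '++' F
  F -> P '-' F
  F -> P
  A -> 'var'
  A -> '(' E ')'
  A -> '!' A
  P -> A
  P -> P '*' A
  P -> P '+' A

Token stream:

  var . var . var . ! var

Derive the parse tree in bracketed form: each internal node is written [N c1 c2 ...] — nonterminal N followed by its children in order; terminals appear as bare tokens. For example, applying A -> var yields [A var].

[E [E [E [E [T [F [P [A var]]]]] . [T [F [P [A var]]]]] . [T [F [P [A var]]]]] . [T [F [P [A ! [A var]]]]]]

E
E . T
E . T . T
E . T . T . T
T . T . T . T
F . T . T . T
P . T . T . T
A . T . T . T
var . T . T . T
var . F . T . T
var . P . T . T
var . A . T . T
var . var . T . T
var . var . F . T
var . var . P . T
var . var . A . T
var . var . var . T
var . var . var . F
var . var . var . P
var . var . var . A
var . var . var . ! A
var . var . var . ! var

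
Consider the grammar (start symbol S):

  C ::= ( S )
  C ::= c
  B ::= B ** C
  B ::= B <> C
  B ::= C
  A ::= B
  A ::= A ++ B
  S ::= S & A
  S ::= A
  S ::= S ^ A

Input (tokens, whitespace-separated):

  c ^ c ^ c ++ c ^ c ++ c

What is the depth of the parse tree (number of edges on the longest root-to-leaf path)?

7

[S [S [S [S [A [B [C c]]]] ^ [A [B [C c]]]] ^ [A [A [B [C c]]] ++ [B [C c]]]] ^ [A [A [B [C c]]] ++ [B [C c]]]]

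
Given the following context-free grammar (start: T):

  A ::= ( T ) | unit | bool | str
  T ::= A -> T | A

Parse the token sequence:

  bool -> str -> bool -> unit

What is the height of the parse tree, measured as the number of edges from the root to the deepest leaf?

[T [A bool] -> [T [A str] -> [T [A bool] -> [T [A unit]]]]]

5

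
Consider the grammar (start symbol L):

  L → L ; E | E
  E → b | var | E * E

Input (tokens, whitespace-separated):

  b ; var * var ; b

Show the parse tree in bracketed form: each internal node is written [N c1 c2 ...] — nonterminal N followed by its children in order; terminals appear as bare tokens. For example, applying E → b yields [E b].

L
L ; E
L ; E ; E
E ; E ; E
b ; E ; E
b ; E * E ; E
b ; var * E ; E
b ; var * var ; E
b ; var * var ; b

[L [L [L [E b]] ; [E [E var] * [E var]]] ; [E b]]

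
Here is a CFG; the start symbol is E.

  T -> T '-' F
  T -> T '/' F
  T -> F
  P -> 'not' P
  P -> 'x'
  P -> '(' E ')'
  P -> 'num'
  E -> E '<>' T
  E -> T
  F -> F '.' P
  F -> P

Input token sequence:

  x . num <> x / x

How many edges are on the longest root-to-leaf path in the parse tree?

6

[E [E [T [F [F [P x]] . [P num]]]] <> [T [T [F [P x]]] / [F [P x]]]]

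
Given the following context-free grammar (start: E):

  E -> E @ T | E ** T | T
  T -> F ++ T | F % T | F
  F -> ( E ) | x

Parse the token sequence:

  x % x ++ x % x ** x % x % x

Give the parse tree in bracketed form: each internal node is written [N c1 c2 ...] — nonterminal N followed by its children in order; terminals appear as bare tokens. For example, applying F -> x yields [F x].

[E [E [T [F x] % [T [F x] ++ [T [F x] % [T [F x]]]]]] ** [T [F x] % [T [F x] % [T [F x]]]]]

E
E ** T
T ** T
F % T ** T
x % T ** T
x % F ++ T ** T
x % x ++ T ** T
x % x ++ F % T ** T
x % x ++ x % T ** T
x % x ++ x % F ** T
x % x ++ x % x ** T
x % x ++ x % x ** F % T
x % x ++ x % x ** x % T
x % x ++ x % x ** x % F % T
x % x ++ x % x ** x % x % T
x % x ++ x % x ** x % x % F
x % x ++ x % x ** x % x % x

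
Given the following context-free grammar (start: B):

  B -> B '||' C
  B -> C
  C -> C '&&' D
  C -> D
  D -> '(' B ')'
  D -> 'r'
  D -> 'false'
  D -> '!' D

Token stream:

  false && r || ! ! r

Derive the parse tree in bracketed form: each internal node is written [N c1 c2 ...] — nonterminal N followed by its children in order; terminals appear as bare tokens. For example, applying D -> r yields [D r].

[B [B [C [C [D false]] && [D r]]] || [C [D ! [D ! [D r]]]]]

B
B || C
C || C
C && D || C
D && D || C
false && D || C
false && r || C
false && r || D
false && r || ! D
false && r || ! ! D
false && r || ! ! r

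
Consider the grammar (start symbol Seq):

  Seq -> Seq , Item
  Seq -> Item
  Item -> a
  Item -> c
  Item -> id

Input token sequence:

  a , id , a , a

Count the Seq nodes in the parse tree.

4

[Seq [Seq [Seq [Seq [Item a]] , [Item id]] , [Item a]] , [Item a]]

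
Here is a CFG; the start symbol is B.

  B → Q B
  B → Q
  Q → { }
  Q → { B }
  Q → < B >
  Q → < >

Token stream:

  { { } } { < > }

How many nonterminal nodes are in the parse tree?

8

[B [Q { [B [Q { }]] }] [B [Q { [B [Q < >]] }]]]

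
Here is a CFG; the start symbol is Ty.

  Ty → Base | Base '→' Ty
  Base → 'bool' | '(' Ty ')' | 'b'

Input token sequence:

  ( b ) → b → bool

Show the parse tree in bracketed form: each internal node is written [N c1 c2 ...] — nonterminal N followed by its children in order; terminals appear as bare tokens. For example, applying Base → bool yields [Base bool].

Ty
Base → Ty
( Ty ) → Ty
( Base ) → Ty
( b ) → Ty
( b ) → Base → Ty
( b ) → b → Ty
( b ) → b → Base
( b ) → b → bool

[Ty [Base ( [Ty [Base b]] )] → [Ty [Base b] → [Ty [Base bool]]]]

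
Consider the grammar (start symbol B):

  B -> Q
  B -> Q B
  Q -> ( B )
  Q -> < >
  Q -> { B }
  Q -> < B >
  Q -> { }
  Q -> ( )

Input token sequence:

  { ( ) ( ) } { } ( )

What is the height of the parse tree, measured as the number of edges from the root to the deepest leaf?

[B [Q { [B [Q ( )] [B [Q ( )]]] }] [B [Q { }] [B [Q ( )]]]]

5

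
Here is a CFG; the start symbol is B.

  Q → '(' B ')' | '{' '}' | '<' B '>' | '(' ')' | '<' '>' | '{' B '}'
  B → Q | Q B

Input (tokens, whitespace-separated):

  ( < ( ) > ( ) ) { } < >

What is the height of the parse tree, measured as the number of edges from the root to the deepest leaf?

[B [Q ( [B [Q < [B [Q ( )]] >] [B [Q ( )]]] )] [B [Q { }] [B [Q < >]]]]

6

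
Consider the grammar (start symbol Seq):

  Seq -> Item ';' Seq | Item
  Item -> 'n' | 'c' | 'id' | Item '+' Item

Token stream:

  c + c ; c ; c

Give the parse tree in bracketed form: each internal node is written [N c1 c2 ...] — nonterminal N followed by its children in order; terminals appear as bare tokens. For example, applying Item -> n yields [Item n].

[Seq [Item [Item c] + [Item c]] ; [Seq [Item c] ; [Seq [Item c]]]]

Seq
Item ; Seq
Item + Item ; Seq
c + Item ; Seq
c + c ; Seq
c + c ; Item ; Seq
c + c ; c ; Seq
c + c ; c ; Item
c + c ; c ; c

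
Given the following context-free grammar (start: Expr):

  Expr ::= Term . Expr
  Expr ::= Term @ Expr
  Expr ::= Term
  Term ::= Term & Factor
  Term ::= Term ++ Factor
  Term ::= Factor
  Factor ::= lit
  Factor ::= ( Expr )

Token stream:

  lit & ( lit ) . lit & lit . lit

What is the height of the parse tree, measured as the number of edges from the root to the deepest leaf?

6

[Expr [Term [Term [Factor lit]] & [Factor ( [Expr [Term [Factor lit]]] )]] . [Expr [Term [Term [Factor lit]] & [Factor lit]] . [Expr [Term [Factor lit]]]]]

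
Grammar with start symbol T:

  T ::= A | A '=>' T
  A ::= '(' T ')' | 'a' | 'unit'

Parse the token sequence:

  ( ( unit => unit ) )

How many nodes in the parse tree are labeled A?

[T [A ( [T [A ( [T [A unit] => [T [A unit]]] )]] )]]

4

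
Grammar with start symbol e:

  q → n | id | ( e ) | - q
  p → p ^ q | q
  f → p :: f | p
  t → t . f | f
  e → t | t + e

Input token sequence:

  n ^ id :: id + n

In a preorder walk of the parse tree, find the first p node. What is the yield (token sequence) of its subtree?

[e [t [f [p [p [q n]] ^ [q id]] :: [f [p [q id]]]]] + [e [t [f [p [q n]]]]]]

n ^ id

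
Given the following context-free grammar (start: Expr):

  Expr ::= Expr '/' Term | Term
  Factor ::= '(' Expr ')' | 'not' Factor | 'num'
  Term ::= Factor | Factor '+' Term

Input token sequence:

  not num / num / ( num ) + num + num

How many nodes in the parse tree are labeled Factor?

7

[Expr [Expr [Expr [Term [Factor not [Factor num]]]] / [Term [Factor num]]] / [Term [Factor ( [Expr [Term [Factor num]]] )] + [Term [Factor num] + [Term [Factor num]]]]]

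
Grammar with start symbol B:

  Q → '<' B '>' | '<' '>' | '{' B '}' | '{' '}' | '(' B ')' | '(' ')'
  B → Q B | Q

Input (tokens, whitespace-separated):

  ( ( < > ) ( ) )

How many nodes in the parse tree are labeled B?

[B [Q ( [B [Q ( [B [Q < >]] )] [B [Q ( )]]] )]]

4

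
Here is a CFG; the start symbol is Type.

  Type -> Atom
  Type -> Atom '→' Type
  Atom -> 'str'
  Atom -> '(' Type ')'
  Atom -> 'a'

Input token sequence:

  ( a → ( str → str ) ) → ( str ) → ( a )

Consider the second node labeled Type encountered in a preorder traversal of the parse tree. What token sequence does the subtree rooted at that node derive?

a → ( str → str )

[Type [Atom ( [Type [Atom a] → [Type [Atom ( [Type [Atom str] → [Type [Atom str]]] )]]] )] → [Type [Atom ( [Type [Atom str]] )] → [Type [Atom ( [Type [Atom a]] )]]]]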